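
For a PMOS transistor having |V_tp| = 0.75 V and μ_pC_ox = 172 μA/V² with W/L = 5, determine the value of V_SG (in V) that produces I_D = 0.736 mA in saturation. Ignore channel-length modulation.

V_SG = 2.06 V

k_p = μ_pC_ox · (W/L) = 0.86 mA/V².
In saturation I_D = ½ k_p (V_SG − |V_tp|)², so V_SG − |V_tp| = √(2 I_D / k_p) = √(2 × 0.736 / 0.86) = 1.31 V.
V_SG = 0.75 + 1.31 = 2.06 V.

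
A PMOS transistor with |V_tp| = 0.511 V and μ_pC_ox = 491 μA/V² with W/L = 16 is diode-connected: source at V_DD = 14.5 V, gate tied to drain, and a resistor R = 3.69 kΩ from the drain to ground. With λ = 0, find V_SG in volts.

With gate tied to drain, V_SG = V_SD ≥ V_SG − |V_tp|, so the device is in saturation.
k_p = μ_pC_ox · (W/L) = 7.856 mA/V².
KCL at the drain: ½ k_p (V_SG − |V_tp|)² = (V_DD − V_SG)/R.
Let x = V_SG − 0.511. Then 14.5 x² + x − 13.99 = 0, giving x = 0.949 V (positive root), so V_SG = 1.46 V.
I_D = (V_DD − V_SG)/R = (14.5 − 1.46) / 3.69 = 3.53 mA.

V_SG = 1.46 V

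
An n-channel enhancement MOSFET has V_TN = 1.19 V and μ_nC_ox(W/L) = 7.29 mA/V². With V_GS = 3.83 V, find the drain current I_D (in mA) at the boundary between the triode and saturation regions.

I_D = 25.4 mA

At the boundary V_DS = V_ov = V_GS − V_TN = 3.83 − 1.19 = 2.64 V.
I_D = ½ k_n V_ov² = 0.5 × 7.29 × 2.64² = 25.4 mA.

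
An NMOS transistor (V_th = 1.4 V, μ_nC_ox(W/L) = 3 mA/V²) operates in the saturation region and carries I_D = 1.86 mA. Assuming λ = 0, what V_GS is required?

V_GS = 2.51 V

In saturation I_D = ½ k_n (V_GS − V_th)², so V_GS − V_th = √(2 I_D / k_n) = √(2 × 1.86 / 3) = 1.11 V.
V_GS = 1.4 + 1.11 = 2.51 V.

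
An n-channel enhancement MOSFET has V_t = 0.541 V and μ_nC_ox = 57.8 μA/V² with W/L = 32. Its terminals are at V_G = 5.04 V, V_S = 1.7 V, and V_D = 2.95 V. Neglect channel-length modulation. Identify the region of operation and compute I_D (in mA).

V_GS = V_G − V_S = 5.04 − 1.7 = 3.34 V; V_DS = V_D − V_S = 2.95 − 1.7 = 1.25 V.
k_n = μ_nC_ox · (W/L) = 1.85 mA/V².
V_ov = V_GS − V_t = 3.34 − 0.541 = 2.8 V.
Since V_DS = 1.25 V < V_ov = 2.8 V, the device is in the triode region.
I_D = k_n [V_ov · V_DS − ½ V_DS²] = 1.85 × [2.8 × 1.25 − 0.5 × 1.25²] = 5.03 mA.

Triode; I_D = 5.03 mA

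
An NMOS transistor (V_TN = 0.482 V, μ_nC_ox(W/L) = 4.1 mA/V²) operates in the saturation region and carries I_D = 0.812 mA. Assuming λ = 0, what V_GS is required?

V_GS = 1.11 V

In saturation I_D = ½ k_n (V_GS − V_TN)², so V_GS − V_TN = √(2 I_D / k_n) = √(2 × 0.812 / 4.1) = 0.629 V.
V_GS = 0.482 + 0.629 = 1.11 V.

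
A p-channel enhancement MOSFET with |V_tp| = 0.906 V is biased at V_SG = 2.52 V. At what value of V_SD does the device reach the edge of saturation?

The boundary between triode and saturation is V_SD = V_SG − |V_tp| = V_ov.
V_ov = 2.52 − 0.906 = 1.61 V.

V_SD,sat = 1.61 V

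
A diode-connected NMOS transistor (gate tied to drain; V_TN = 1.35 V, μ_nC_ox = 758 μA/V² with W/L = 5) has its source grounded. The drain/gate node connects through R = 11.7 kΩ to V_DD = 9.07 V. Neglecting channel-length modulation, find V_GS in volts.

With gate tied to drain, V_GS = V_DS ≥ V_GS − V_TN, so the device is in saturation.
k_n = μ_nC_ox · (W/L) = 3.79 mA/V².
KCL at the drain: ½ k_n (V_GS − V_TN)² = (V_DD − V_GS)/R.
Let x = V_GS − 1.35. Then 22.2 x² + x − 7.72 = 0, giving x = 0.568 V (positive root), so V_GS = 1.92 V.
I_D = (V_DD − V_GS)/R = (9.07 − 1.92) / 11.7 = 0.611 mA.

V_GS = 1.92 V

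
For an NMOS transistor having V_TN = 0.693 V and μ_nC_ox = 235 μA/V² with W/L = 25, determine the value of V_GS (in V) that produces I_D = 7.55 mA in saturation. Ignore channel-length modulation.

k_n = μ_nC_ox · (W/L) = 5.875 mA/V².
In saturation I_D = ½ k_n (V_GS − V_TN)², so V_GS − V_TN = √(2 I_D / k_n) = √(2 × 7.55 / 5.875) = 1.6 V.
V_GS = 0.693 + 1.6 = 2.3 V.

V_GS = 2.30 V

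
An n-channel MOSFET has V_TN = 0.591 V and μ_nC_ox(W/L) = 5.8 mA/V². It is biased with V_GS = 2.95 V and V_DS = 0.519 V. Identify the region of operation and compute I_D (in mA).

V_ov = V_GS − V_TN = 2.95 − 0.591 = 2.36 V.
Since V_DS = 0.519 V < V_ov = 2.36 V, the device is in the triode region.
I_D = k_n [V_ov · V_DS − ½ V_DS²] = 5.8 × [2.36 × 0.519 − 0.5 × 0.519²] = 6.32 mA.

Triode; I_D = 6.32 mA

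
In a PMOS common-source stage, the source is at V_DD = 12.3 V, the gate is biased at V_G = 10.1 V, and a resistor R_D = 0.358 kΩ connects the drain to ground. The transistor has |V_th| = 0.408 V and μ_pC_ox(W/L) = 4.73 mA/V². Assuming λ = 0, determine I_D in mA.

I_D = 7.59 mA

V_SG = V_DD − V_G = 12.3 − 10.1 = 2.2 V, so V_ov = 2.2 − 0.408 = 1.79 V.
Assume saturation: I_D = ½ k_p V_ov² = 0.5 × 4.73 × 1.79² = 7.59 mA, giving V_SD = V_DD − I_D R_D = 12.3 − 7.59 × 0.358 = 9.58 V.
V_SD = 9.58 V ≥ V_ov = 1.79 V, confirming saturation.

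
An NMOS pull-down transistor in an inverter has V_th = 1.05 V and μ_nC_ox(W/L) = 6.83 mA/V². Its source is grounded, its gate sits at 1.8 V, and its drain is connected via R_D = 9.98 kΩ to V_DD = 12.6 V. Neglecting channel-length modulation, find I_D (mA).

V_GS = V_G = 1.8 V, so V_ov = 1.8 − 1.05 = 0.75 V.
Assume saturation: I_D = ½ k_n V_ov² = 0.5 × 6.83 × 0.75² = 1.92 mA, giving V_DS = V_DD − I_D R_D = 12.6 − 1.92 × 9.98 = -6.57 V.
But -6.57 V < V_ov = 0.75 V, so the device is actually in triode.
In triode I_D = k_n[V_ov V_DS − ½ V_DS²] and I_D = (V_DD − V_DS)/R_D. Equating: 34.1 V_DS² − 52.12 V_DS + 12.6 = 0, giving V_DS = 0.301 V (the root below V_ov).
I_D = (12.6 − 0.301) / 9.98 = 1.23 mA.

I_D = 1.23 mA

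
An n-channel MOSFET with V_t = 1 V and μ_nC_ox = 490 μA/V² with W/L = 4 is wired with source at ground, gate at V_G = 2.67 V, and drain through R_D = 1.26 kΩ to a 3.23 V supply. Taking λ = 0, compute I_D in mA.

I_D = 1.95 mA

V_GS = V_G = 2.67 V, so V_ov = 2.67 − 1 = 1.67 V.
k_n = μ_nC_ox · (W/L) = 1.96 mA/V².
Assume saturation: I_D = ½ k_n V_ov² = 0.5 × 1.96 × 1.67² = 2.73 mA, giving V_DS = V_DD − I_D R_D = 3.23 − 2.73 × 1.26 = -0.214 V.
But -0.214 V < V_ov = 1.67 V, so the device is actually in triode.
In triode I_D = k_n[V_ov V_DS − ½ V_DS²] and I_D = (V_DD − V_DS)/R_D. Equating: 1.23 V_DS² − 5.124 V_DS + 3.23 = 0, giving V_DS = 0.775 V (the root below V_ov).
I_D = (3.23 − 0.775) / 1.26 = 1.95 mA.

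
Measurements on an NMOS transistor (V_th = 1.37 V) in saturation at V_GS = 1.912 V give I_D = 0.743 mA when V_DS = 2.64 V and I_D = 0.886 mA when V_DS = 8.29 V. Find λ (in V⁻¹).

λ = 0.0374 V⁻¹

With V_GS fixed, I_D ∝ (1 + λ V_DS) in saturation, so I_D2/I_D1 = (1 + λ V_DS2)/(1 + λ V_DS1).
0.886/0.743 = 1.192 = (1 + 8.29 λ)/(1 + 2.64 λ).
Solving: λ (I_D1 V_DS2 − I_D2 V_DS1) = I_D2 − I_D1, so λ = (0.886 − 0.743) / (0.743 × 8.29 − 0.886 × 2.64) = 0.143 / 3.82 = 0.0374 V⁻¹.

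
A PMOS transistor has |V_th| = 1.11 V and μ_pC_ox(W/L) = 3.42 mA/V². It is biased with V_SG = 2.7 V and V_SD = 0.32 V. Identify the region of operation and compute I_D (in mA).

V_ov = V_SG − |V_th| = 2.7 − 1.11 = 1.59 V.
Since V_SD = 0.32 V < V_ov = 1.59 V, the device is in the triode region.
I_D = k_p [V_ov · V_SD − ½ V_SD²] = 3.42 × [1.59 × 0.32 − 0.5 × 0.32²] = 1.56 mA.

Triode; I_D = 1.56 mA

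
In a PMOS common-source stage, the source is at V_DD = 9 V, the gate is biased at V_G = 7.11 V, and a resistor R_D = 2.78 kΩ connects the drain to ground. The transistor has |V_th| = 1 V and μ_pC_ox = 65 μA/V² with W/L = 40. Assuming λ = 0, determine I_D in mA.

V_SG = V_DD − V_G = 9 − 7.11 = 1.89 V, so V_ov = 1.89 − 1 = 0.89 V.
k_p = μ_pC_ox · (W/L) = 2.6 mA/V².
Assume saturation: I_D = ½ k_p V_ov² = 0.5 × 2.6 × 0.89² = 1.03 mA, giving V_SD = V_DD − I_D R_D = 9 − 1.03 × 2.78 = 6.14 V.
V_SD = 6.14 V ≥ V_ov = 0.89 V, confirming saturation.

I_D = 1.03 mA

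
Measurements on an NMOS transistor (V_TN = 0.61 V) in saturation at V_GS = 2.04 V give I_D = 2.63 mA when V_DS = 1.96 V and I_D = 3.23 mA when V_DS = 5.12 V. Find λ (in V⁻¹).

λ = 0.0841 V⁻¹

With V_GS fixed, I_D ∝ (1 + λ V_DS) in saturation, so I_D2/I_D1 = (1 + λ V_DS2)/(1 + λ V_DS1).
3.23/2.63 = 1.228 = (1 + 5.12 λ)/(1 + 1.96 λ).
Solving: λ (I_D1 V_DS2 − I_D2 V_DS1) = I_D2 − I_D1, so λ = (3.23 − 2.63) / (2.63 × 5.12 − 3.23 × 1.96) = 0.6 / 7.13 = 0.0841 V⁻¹.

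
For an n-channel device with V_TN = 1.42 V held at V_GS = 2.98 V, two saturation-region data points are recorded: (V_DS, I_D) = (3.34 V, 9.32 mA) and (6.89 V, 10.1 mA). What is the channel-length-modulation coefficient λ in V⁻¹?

λ = 0.0256 V⁻¹

With V_GS fixed, I_D ∝ (1 + λ V_DS) in saturation, so I_D2/I_D1 = (1 + λ V_DS2)/(1 + λ V_DS1).
10.1/9.32 = 1.084 = (1 + 6.89 λ)/(1 + 3.34 λ).
Solving: λ (I_D1 V_DS2 − I_D2 V_DS1) = I_D2 − I_D1, so λ = (10.1 − 9.32) / (9.32 × 6.89 − 10.1 × 3.34) = 0.78 / 30.5 = 0.0256 V⁻¹.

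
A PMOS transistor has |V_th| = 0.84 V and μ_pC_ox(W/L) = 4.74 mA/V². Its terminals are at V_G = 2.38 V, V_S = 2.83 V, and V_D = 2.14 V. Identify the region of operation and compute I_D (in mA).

V_SG = V_S − V_G = 2.83 − 2.38 = 0.45 V; V_SD = V_S − V_D = 2.83 − 2.14 = 0.69 V.
V_SG = 0.45 V < |V_th| = 0.84 V, so the transistor is in cutoff.

Cutoff; I_D = 0 mA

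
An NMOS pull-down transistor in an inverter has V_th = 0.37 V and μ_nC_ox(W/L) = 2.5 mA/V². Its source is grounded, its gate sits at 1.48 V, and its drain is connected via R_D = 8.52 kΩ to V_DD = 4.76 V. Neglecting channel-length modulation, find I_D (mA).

I_D = 0.534 mA

V_GS = V_G = 1.48 V, so V_ov = 1.48 − 0.37 = 1.11 V.
Assume saturation: I_D = ½ k_n V_ov² = 0.5 × 2.5 × 1.11² = 1.54 mA, giving V_DS = V_DD − I_D R_D = 4.76 − 1.54 × 8.52 = -8.36 V.
But -8.36 V < V_ov = 1.11 V, so the device is actually in triode.
In triode I_D = k_n[V_ov V_DS − ½ V_DS²] and I_D = (V_DD − V_DS)/R_D. Equating: 10.6 V_DS² − 24.64 V_DS + 4.76 = 0, giving V_DS = 0.213 V (the root below V_ov).
I_D = (4.76 − 0.213) / 8.52 = 0.534 mA.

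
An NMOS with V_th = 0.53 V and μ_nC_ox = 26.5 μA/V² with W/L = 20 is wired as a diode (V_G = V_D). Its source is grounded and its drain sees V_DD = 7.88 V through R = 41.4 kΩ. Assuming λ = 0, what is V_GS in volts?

V_GS = 1.30 V

With gate tied to drain, V_GS = V_DS ≥ V_GS − V_th, so the device is in saturation.
k_n = μ_nC_ox · (W/L) = 0.53 mA/V².
KCL at the drain: ½ k_n (V_GS − V_th)² = (V_DD − V_GS)/R.
Let x = V_GS − 0.53. Then 11 x² + x − 7.35 = 0, giving x = 0.774 V (positive root), so V_GS = 1.3 V.
I_D = (V_DD − V_GS)/R = (7.88 − 1.3) / 41.4 = 0.159 mA.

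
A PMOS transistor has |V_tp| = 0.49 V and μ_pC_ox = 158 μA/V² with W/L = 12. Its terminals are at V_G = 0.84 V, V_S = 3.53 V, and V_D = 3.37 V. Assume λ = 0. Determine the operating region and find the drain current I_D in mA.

V_SG = V_S − V_G = 3.53 − 0.84 = 2.69 V; V_SD = V_S − V_D = 3.53 − 3.37 = 0.16 V.
k_p = μ_pC_ox · (W/L) = 1.896 mA/V².
V_ov = V_SG − |V_tp| = 2.69 − 0.49 = 2.2 V.
Since V_SD = 0.16 V < V_ov = 2.2 V, the device is in the triode region.
I_D = k_p [V_ov · V_SD − ½ V_SD²] = 1.896 × [2.2 × 0.16 − 0.5 × 0.16²] = 0.643 mA.

Triode; I_D = 0.643 mA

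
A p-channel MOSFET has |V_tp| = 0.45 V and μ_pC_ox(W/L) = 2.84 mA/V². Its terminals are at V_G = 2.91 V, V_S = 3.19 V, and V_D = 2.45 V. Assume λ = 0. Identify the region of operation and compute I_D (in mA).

Cutoff; I_D = 0 mA

V_SG = V_S − V_G = 3.19 − 2.91 = 0.28 V; V_SD = V_S − V_D = 3.19 − 2.45 = 0.74 V.
V_SG = 0.28 V < |V_tp| = 0.45 V, so the transistor is in cutoff.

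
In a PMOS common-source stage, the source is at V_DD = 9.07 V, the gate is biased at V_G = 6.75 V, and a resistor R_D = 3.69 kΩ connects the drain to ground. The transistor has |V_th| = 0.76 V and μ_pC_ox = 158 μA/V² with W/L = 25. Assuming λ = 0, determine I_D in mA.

I_D = 2.34 mA

V_SG = V_DD − V_G = 9.07 − 6.75 = 2.32 V, so V_ov = 2.32 − 0.76 = 1.56 V.
k_p = μ_pC_ox · (W/L) = 3.95 mA/V².
Assume saturation: I_D = ½ k_p V_ov² = 0.5 × 3.95 × 1.56² = 4.81 mA, giving V_SD = V_DD − I_D R_D = 9.07 − 4.81 × 3.69 = -8.67 V.
But -8.67 V < V_ov = 1.56 V, so the device is actually in triode.
In triode I_D = k_p[V_ov V_SD − ½ V_SD²] and I_D = (V_DD − V_SD)/R_D. Equating: 7.29 V_SD² − 23.74 V_SD + 9.07 = 0, giving V_SD = 0.442 V (the root below V_ov).
I_D = (9.07 − 0.442) / 3.69 = 2.34 mA.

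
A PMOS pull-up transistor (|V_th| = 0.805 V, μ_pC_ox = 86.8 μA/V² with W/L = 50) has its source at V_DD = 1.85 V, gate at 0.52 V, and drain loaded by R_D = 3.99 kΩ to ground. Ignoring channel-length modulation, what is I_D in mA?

I_D = 0.407 mA

V_SG = V_DD − V_G = 1.85 − 0.52 = 1.33 V, so V_ov = 1.33 − 0.805 = 0.525 V.
k_p = μ_pC_ox · (W/L) = 4.34 mA/V².
Assume saturation: I_D = ½ k_p V_ov² = 0.5 × 4.34 × 0.525² = 0.598 mA, giving V_SD = V_DD − I_D R_D = 1.85 − 0.598 × 3.99 = -0.536 V.
But -0.536 V < V_ov = 0.525 V, so the device is actually in triode.
In triode I_D = k_p[V_ov V_SD − ½ V_SD²] and I_D = (V_DD − V_SD)/R_D. Equating: 8.66 V_SD² − 10.09 V_SD + 1.85 = 0, giving V_SD = 0.228 V (the root below V_ov).
I_D = (1.85 − 0.228) / 3.99 = 0.407 mA.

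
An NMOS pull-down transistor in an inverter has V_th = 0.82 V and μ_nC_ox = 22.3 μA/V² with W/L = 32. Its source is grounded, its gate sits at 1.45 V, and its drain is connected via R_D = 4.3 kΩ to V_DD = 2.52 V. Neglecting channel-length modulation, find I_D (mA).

I_D = 0.142 mA

V_GS = V_G = 1.45 V, so V_ov = 1.45 − 0.82 = 0.63 V.
k_n = μ_nC_ox · (W/L) = 0.7136 mA/V².
Assume saturation: I_D = ½ k_n V_ov² = 0.5 × 0.7136 × 0.63² = 0.142 mA, giving V_DS = V_DD − I_D R_D = 2.52 − 0.142 × 4.3 = 1.91 V.
V_DS = 1.91 V ≥ V_ov = 0.63 V, confirming saturation.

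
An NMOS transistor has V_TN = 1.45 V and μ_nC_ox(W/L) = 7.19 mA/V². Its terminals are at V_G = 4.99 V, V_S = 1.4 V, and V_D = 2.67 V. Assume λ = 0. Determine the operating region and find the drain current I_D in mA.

V_GS = V_G − V_S = 4.99 − 1.4 = 3.59 V; V_DS = V_D − V_S = 2.67 − 1.4 = 1.27 V.
V_ov = V_GS − V_TN = 3.59 − 1.45 = 2.14 V.
Since V_DS = 1.27 V < V_ov = 2.14 V, the device is in the triode region.
I_D = k_n [V_ov · V_DS − ½ V_DS²] = 7.19 × [2.14 × 1.27 − 0.5 × 1.27²] = 13.7 mA.

Triode; I_D = 13.7 mA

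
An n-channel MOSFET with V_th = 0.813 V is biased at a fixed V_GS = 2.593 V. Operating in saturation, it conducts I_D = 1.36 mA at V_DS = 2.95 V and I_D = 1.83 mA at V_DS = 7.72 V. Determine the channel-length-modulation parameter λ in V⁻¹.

With V_GS fixed, I_D ∝ (1 + λ V_DS) in saturation, so I_D2/I_D1 = (1 + λ V_DS2)/(1 + λ V_DS1).
1.83/1.36 = 1.346 = (1 + 7.72 λ)/(1 + 2.95 λ).
Solving: λ (I_D1 V_DS2 − I_D2 V_DS1) = I_D2 − I_D1, so λ = (1.83 − 1.36) / (1.36 × 7.72 − 1.83 × 2.95) = 0.47 / 5.1 = 0.0921 V⁻¹.

λ = 0.0921 V⁻¹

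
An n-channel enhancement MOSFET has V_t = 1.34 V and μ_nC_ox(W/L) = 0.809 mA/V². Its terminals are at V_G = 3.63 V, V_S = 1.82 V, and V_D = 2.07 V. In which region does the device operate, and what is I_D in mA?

Triode; I_D = 0.0698 mA

V_GS = V_G − V_S = 3.63 − 1.82 = 1.81 V; V_DS = V_D − V_S = 2.07 − 1.82 = 0.25 V.
V_ov = V_GS − V_t = 1.81 − 1.34 = 0.47 V.
Since V_DS = 0.25 V < V_ov = 0.47 V, the device is in the triode region.
I_D = k_n [V_ov · V_DS − ½ V_DS²] = 0.809 × [0.47 × 0.25 − 0.5 × 0.25²] = 0.0698 mA.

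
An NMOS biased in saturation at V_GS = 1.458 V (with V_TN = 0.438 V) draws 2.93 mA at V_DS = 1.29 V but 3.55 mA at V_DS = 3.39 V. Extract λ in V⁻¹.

λ = 0.116 V⁻¹

With V_GS fixed, I_D ∝ (1 + λ V_DS) in saturation, so I_D2/I_D1 = (1 + λ V_DS2)/(1 + λ V_DS1).
3.55/2.93 = 1.212 = (1 + 3.39 λ)/(1 + 1.29 λ).
Solving: λ (I_D1 V_DS2 − I_D2 V_DS1) = I_D2 − I_D1, so λ = (3.55 − 2.93) / (2.93 × 3.39 − 3.55 × 1.29) = 0.62 / 5.35 = 0.116 V⁻¹.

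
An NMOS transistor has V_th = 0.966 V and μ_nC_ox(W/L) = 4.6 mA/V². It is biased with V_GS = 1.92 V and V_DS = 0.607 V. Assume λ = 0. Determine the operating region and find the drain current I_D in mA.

Triode; I_D = 1.82 mA

V_ov = V_GS − V_th = 1.92 − 0.966 = 0.954 V.
Since V_DS = 0.607 V < V_ov = 0.954 V, the device is in the triode region.
I_D = k_n [V_ov · V_DS − ½ V_DS²] = 4.6 × [0.954 × 0.607 − 0.5 × 0.607²] = 1.82 mA.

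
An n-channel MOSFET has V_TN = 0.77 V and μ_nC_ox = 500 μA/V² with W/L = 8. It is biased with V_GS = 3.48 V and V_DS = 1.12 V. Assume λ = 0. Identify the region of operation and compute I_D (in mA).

k_n = μ_nC_ox · (W/L) = 4 mA/V².
V_ov = V_GS − V_TN = 3.48 − 0.77 = 2.71 V.
Since V_DS = 1.12 V < V_ov = 2.71 V, the device is in the triode region.
I_D = k_n [V_ov · V_DS − ½ V_DS²] = 4 × [2.71 × 1.12 − 0.5 × 1.12²] = 9.63 mA.

Triode; I_D = 9.63 mA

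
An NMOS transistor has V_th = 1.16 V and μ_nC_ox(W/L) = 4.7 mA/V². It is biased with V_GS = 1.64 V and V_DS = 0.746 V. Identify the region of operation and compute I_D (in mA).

V_ov = V_GS − V_th = 1.64 − 1.16 = 0.48 V.
Since V_DS = 0.746 V ≥ V_ov = 0.48 V, the device is in saturation.
I_D = ½ k_n V_ov² = 0.5 × 4.7 × 0.48² = 0.541 mA.

Saturation; I_D = 0.541 mA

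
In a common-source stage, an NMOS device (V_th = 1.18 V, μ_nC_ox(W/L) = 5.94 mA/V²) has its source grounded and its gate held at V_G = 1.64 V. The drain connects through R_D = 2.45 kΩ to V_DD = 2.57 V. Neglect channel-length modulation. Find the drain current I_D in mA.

V_GS = V_G = 1.64 V, so V_ov = 1.64 − 1.18 = 0.46 V.
Assume saturation: I_D = ½ k_n V_ov² = 0.5 × 5.94 × 0.46² = 0.628 mA, giving V_DS = V_DD − I_D R_D = 2.57 − 0.628 × 2.45 = 1.03 V.
V_DS = 1.03 V ≥ V_ov = 0.46 V, confirming saturation.

I_D = 0.628 mA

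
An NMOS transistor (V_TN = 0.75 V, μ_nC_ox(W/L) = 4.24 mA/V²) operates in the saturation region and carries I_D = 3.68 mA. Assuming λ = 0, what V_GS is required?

In saturation I_D = ½ k_n (V_GS − V_TN)², so V_GS − V_TN = √(2 I_D / k_n) = √(2 × 3.68 / 4.24) = 1.32 V.
V_GS = 0.75 + 1.32 = 2.07 V.

V_GS = 2.07 V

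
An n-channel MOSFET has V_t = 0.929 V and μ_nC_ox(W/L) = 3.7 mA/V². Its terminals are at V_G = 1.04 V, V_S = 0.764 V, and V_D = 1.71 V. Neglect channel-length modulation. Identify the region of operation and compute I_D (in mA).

V_GS = V_G − V_S = 1.04 − 0.764 = 0.276 V; V_DS = V_D − V_S = 1.71 − 0.764 = 0.946 V.
V_GS = 0.276 V < V_t = 0.929 V, so the transistor is in cutoff.

Cutoff; I_D = 0 mA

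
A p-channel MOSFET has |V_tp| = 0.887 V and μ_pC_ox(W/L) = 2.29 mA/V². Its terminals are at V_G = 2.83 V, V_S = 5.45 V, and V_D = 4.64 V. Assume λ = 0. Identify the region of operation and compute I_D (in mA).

V_SG = V_S − V_G = 5.45 − 2.83 = 2.62 V; V_SD = V_S − V_D = 5.45 − 4.64 = 0.81 V.
V_ov = V_SG − |V_tp| = 2.62 − 0.887 = 1.73 V.
Since V_SD = 0.81 V < V_ov = 1.73 V, the device is in the triode region.
I_D = k_p [V_ov · V_SD − ½ V_SD²] = 2.29 × [1.73 × 0.81 − 0.5 × 0.81²] = 2.46 mA.

Triode; I_D = 2.46 mA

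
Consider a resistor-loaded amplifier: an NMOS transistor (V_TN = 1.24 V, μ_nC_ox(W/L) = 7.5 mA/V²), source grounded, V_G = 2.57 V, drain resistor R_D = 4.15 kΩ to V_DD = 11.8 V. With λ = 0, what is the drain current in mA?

V_GS = V_G = 2.57 V, so V_ov = 2.57 − 1.24 = 1.33 V.
Assume saturation: I_D = ½ k_n V_ov² = 0.5 × 7.5 × 1.33² = 6.63 mA, giving V_DS = V_DD − I_D R_D = 11.8 − 6.63 × 4.15 = -15.7 V.
But -15.7 V < V_ov = 1.33 V, so the device is actually in triode.
In triode I_D = k_n[V_ov V_DS − ½ V_DS²] and I_D = (V_DD − V_DS)/R_D. Equating: 15.6 V_DS² − 42.4 V_DS + 11.8 = 0, giving V_DS = 0.315 V (the root below V_ov).
I_D = (11.8 − 0.315) / 4.15 = 2.77 mA.

I_D = 2.77 mA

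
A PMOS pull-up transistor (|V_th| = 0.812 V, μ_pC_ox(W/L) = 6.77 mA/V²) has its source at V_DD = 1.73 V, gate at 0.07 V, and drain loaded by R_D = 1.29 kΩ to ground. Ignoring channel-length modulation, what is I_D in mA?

V_SG = V_DD − V_G = 1.73 − 0.07 = 1.66 V, so V_ov = 1.66 − 0.812 = 0.848 V.
Assume saturation: I_D = ½ k_p V_ov² = 0.5 × 6.77 × 0.848² = 2.43 mA, giving V_SD = V_DD − I_D R_D = 1.73 − 2.43 × 1.29 = -1.41 V.
But -1.41 V < V_ov = 0.848 V, so the device is actually in triode.
In triode I_D = k_p[V_ov V_SD − ½ V_SD²] and I_D = (V_DD − V_SD)/R_D. Equating: 4.37 V_SD² − 8.406 V_SD + 1.73 = 0, giving V_SD = 0.234 V (the root below V_ov).
I_D = (1.73 − 0.234) / 1.29 = 1.16 mA.

I_D = 1.16 mA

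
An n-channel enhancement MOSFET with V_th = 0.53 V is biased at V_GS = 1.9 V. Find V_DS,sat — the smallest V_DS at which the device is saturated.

V_DS,sat = 1.37 V

The boundary between triode and saturation is V_DS = V_GS − V_th = V_ov.
V_ov = 1.9 − 0.53 = 1.37 V.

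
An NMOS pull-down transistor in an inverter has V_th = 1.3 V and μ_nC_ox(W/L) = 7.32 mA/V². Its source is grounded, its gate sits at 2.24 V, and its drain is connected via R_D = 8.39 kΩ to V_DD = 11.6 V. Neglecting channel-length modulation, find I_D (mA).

V_GS = V_G = 2.24 V, so V_ov = 2.24 − 1.3 = 0.94 V.
Assume saturation: I_D = ½ k_n V_ov² = 0.5 × 7.32 × 0.94² = 3.23 mA, giving V_DS = V_DD − I_D R_D = 11.6 − 3.23 × 8.39 = -15.5 V.
But -15.5 V < V_ov = 0.94 V, so the device is actually in triode.
In triode I_D = k_n[V_ov V_DS − ½ V_DS²] and I_D = (V_DD − V_DS)/R_D. Equating: 30.7 V_DS² − 58.73 V_DS + 11.6 = 0, giving V_DS = 0.224 V (the root below V_ov).
I_D = (11.6 − 0.224) / 8.39 = 1.36 mA.

I_D = 1.36 mA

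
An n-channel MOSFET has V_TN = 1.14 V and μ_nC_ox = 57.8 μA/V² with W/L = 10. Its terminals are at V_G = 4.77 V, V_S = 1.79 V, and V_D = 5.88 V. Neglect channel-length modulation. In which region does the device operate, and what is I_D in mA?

V_GS = V_G − V_S = 4.77 − 1.79 = 2.98 V; V_DS = V_D − V_S = 5.88 − 1.79 = 4.09 V.
k_n = μ_nC_ox · (W/L) = 0.578 mA/V².
V_ov = V_GS − V_TN = 2.98 − 1.14 = 1.84 V.
Since V_DS = 4.09 V ≥ V_ov = 1.84 V, the device is in saturation.
I_D = ½ k_n V_ov² = 0.5 × 0.578 × 1.84² = 0.978 mA.

Saturation; I_D = 0.978 mA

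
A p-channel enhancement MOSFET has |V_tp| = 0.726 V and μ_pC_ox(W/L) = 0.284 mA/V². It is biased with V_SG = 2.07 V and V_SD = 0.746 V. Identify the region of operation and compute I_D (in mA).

V_ov = V_SG − |V_tp| = 2.07 − 0.726 = 1.34 V.
Since V_SD = 0.746 V < V_ov = 1.34 V, the device is in the triode region.
I_D = k_p [V_ov · V_SD − ½ V_SD²] = 0.284 × [1.34 × 0.746 − 0.5 × 0.746²] = 0.206 mA.

Triode; I_D = 0.206 mA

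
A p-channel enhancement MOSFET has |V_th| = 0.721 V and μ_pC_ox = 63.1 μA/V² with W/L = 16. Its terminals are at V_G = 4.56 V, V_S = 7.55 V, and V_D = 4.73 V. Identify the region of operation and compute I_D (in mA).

Saturation; I_D = 2.60 mA

V_SG = V_S − V_G = 7.55 − 4.56 = 2.99 V; V_SD = V_S − V_D = 7.55 − 4.73 = 2.82 V.
k_p = μ_pC_ox · (W/L) = 1.01 mA/V².
V_ov = V_SG − |V_th| = 2.99 − 0.721 = 2.27 V.
Since V_SD = 2.82 V ≥ V_ov = 2.27 V, the device is in saturation.
I_D = ½ k_p V_ov² = 0.5 × 1.01 × 2.27² = 2.6 mA.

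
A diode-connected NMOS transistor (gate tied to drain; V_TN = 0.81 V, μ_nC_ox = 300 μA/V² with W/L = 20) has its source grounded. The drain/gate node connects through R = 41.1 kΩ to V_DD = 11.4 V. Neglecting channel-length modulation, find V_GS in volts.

With gate tied to drain, V_GS = V_DS ≥ V_GS − V_TN, so the device is in saturation.
k_n = μ_nC_ox · (W/L) = 6 mA/V².
KCL at the drain: ½ k_n (V_GS − V_TN)² = (V_DD − V_GS)/R.
Let x = V_GS − 0.81. Then 123 x² + x − 10.59 = 0, giving x = 0.289 V (positive root), so V_GS = 1.1 V.
I_D = (V_DD − V_GS)/R = (11.4 − 1.1) / 41.1 = 0.251 mA.

V_GS = 1.10 V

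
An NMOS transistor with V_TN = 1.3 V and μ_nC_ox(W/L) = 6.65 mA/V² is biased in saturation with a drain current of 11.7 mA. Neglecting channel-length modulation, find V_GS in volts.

In saturation I_D = ½ k_n (V_GS − V_TN)², so V_GS − V_TN = √(2 I_D / k_n) = √(2 × 11.7 / 6.65) = 1.88 V.
V_GS = 1.3 + 1.88 = 3.18 V.

V_GS = 3.18 V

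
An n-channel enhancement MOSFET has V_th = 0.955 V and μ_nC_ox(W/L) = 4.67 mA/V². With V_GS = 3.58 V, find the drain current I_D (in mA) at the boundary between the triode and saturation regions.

At the boundary V_DS = V_ov = V_GS − V_th = 3.58 − 0.955 = 2.62 V.
I_D = ½ k_n V_ov² = 0.5 × 4.67 × 2.62² = 16.1 mA.

I_D = 16.1 mA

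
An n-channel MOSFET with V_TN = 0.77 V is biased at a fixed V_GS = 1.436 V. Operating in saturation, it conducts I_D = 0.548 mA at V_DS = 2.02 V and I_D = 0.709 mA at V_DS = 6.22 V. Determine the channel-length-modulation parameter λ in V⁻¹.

λ = 0.0815 V⁻¹

With V_GS fixed, I_D ∝ (1 + λ V_DS) in saturation, so I_D2/I_D1 = (1 + λ V_DS2)/(1 + λ V_DS1).
0.709/0.548 = 1.294 = (1 + 6.22 λ)/(1 + 2.02 λ).
Solving: λ (I_D1 V_DS2 − I_D2 V_DS1) = I_D2 − I_D1, so λ = (0.709 − 0.548) / (0.548 × 6.22 − 0.709 × 2.02) = 0.161 / 1.98 = 0.0815 V⁻¹.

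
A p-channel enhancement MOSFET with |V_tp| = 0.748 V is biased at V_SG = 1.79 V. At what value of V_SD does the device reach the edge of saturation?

V_SD,sat = 1.04 V

The boundary between triode and saturation is V_SD = V_SG − |V_tp| = V_ov.
V_ov = 1.79 − 0.748 = 1.04 V.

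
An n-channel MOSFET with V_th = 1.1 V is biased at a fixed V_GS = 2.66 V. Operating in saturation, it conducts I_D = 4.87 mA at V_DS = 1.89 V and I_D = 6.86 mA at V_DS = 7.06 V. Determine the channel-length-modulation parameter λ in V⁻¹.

With V_GS fixed, I_D ∝ (1 + λ V_DS) in saturation, so I_D2/I_D1 = (1 + λ V_DS2)/(1 + λ V_DS1).
6.86/4.87 = 1.409 = (1 + 7.06 λ)/(1 + 1.89 λ).
Solving: λ (I_D1 V_DS2 − I_D2 V_DS1) = I_D2 − I_D1, so λ = (6.86 − 4.87) / (4.87 × 7.06 − 6.86 × 1.89) = 1.99 / 21.4 = 0.0929 V⁻¹.

λ = 0.0929 V⁻¹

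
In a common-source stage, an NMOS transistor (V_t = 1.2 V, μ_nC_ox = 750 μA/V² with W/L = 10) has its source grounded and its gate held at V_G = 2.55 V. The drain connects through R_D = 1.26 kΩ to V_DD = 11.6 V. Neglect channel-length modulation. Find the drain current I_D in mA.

V_GS = V_G = 2.55 V, so V_ov = 2.55 − 1.2 = 1.35 V.
k_n = μ_nC_ox · (W/L) = 7.5 mA/V².
Assume saturation: I_D = ½ k_n V_ov² = 0.5 × 7.5 × 1.35² = 6.83 mA, giving V_DS = V_DD − I_D R_D = 11.6 − 6.83 × 1.26 = 2.99 V.
V_DS = 2.99 V ≥ V_ov = 1.35 V, confirming saturation.

I_D = 6.83 mA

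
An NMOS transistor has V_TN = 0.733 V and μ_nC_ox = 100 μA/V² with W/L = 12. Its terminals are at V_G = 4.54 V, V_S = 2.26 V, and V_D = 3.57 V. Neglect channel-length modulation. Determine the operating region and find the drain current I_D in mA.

Triode; I_D = 1.40 mA

V_GS = V_G − V_S = 4.54 − 2.26 = 2.28 V; V_DS = V_D − V_S = 3.57 − 2.26 = 1.31 V.
k_n = μ_nC_ox · (W/L) = 1.2 mA/V².
V_ov = V_GS − V_TN = 2.28 − 0.733 = 1.55 V.
Since V_DS = 1.31 V < V_ov = 1.55 V, the device is in the triode region.
I_D = k_n [V_ov · V_DS − ½ V_DS²] = 1.2 × [1.55 × 1.31 − 0.5 × 1.31²] = 1.4 mA.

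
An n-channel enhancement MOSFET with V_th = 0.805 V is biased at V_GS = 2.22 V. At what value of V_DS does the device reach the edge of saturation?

The boundary between triode and saturation is V_DS = V_GS − V_th = V_ov.
V_ov = 2.22 − 0.805 = 1.42 V.

V_DS,sat = 1.42 V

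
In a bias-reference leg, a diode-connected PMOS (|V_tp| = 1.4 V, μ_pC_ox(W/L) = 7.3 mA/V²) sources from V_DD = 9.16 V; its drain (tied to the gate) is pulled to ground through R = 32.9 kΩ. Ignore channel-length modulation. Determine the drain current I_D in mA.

With gate tied to drain, V_SG = V_SD ≥ V_SG − |V_tp|, so the device is in saturation.
KCL at the drain: ½ k_p (V_SG − |V_tp|)² = (V_DD − V_SG)/R.
Let x = V_SG − 1.4. Then 120 x² + x − 7.76 = 0, giving x = 0.25 V (positive root), so V_SG = 1.65 V.
I_D = (V_DD − V_SG)/R = (9.16 − 1.65) / 32.9 = 0.228 mA.

I_D = 0.228 mA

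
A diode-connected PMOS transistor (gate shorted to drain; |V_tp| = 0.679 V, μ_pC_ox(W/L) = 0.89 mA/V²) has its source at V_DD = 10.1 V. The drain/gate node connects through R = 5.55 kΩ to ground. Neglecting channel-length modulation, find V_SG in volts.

With gate tied to drain, V_SG = V_SD ≥ V_SG − |V_tp|, so the device is in saturation.
KCL at the drain: ½ k_p (V_SG − |V_tp|)² = (V_DD − V_SG)/R.
Let x = V_SG − 0.679. Then 2.47 x² + x − 9.421 = 0, giving x = 1.76 V (positive root), so V_SG = 2.44 V.
I_D = (V_DD − V_SG)/R = (10.1 − 2.44) / 5.55 = 1.38 mA.

V_SG = 2.44 V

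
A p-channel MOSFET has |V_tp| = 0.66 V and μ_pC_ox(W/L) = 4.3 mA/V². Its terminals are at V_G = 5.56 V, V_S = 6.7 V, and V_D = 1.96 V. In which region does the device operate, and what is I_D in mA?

Saturation; I_D = 0.495 mA

V_SG = V_S − V_G = 6.7 − 5.56 = 1.14 V; V_SD = V_S − V_D = 6.7 − 1.96 = 4.74 V.
V_ov = V_SG − |V_tp| = 1.14 − 0.66 = 0.48 V.
Since V_SD = 4.74 V ≥ V_ov = 0.48 V, the device is in saturation.
I_D = ½ k_p V_ov² = 0.5 × 4.3 × 0.48² = 0.495 mA.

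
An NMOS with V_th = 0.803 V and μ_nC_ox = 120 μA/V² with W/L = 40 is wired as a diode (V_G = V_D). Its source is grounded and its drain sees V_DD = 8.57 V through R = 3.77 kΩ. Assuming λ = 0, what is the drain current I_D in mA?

I_D = 1.83 mA

With gate tied to drain, V_GS = V_DS ≥ V_GS − V_th, so the device is in saturation.
k_n = μ_nC_ox · (W/L) = 4.8 mA/V².
KCL at the drain: ½ k_n (V_GS − V_th)² = (V_DD − V_GS)/R.
Let x = V_GS − 0.803. Then 9.05 x² + x − 7.767 = 0, giving x = 0.873 V (positive root), so V_GS = 1.68 V.
I_D = (V_DD − V_GS)/R = (8.57 − 1.68) / 3.77 = 1.83 mA.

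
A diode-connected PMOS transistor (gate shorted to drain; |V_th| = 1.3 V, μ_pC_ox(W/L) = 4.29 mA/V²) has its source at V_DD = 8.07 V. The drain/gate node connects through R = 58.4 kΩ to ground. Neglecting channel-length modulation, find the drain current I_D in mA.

I_D = 0.112 mA

With gate tied to drain, V_SG = V_SD ≥ V_SG − |V_th|, so the device is in saturation.
KCL at the drain: ½ k_p (V_SG − |V_th|)² = (V_DD − V_SG)/R.
Let x = V_SG − 1.3. Then 125 x² + x − 6.77 = 0, giving x = 0.229 V (positive root), so V_SG = 1.53 V.
I_D = (V_DD − V_SG)/R = (8.07 − 1.53) / 58.4 = 0.112 mA.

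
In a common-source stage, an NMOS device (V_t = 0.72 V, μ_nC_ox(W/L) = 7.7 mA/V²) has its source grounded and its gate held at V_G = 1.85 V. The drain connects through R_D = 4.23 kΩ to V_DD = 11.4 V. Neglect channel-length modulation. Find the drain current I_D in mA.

V_GS = V_G = 1.85 V, so V_ov = 1.85 − 0.72 = 1.13 V.
Assume saturation: I_D = ½ k_n V_ov² = 0.5 × 7.7 × 1.13² = 4.92 mA, giving V_DS = V_DD − I_D R_D = 11.4 − 4.92 × 4.23 = -9.39 V.
But -9.39 V < V_ov = 1.13 V, so the device is actually in triode.
In triode I_D = k_n[V_ov V_DS − ½ V_DS²] and I_D = (V_DD − V_DS)/R_D. Equating: 16.3 V_DS² − 37.81 V_DS + 11.4 = 0, giving V_DS = 0.356 V (the root below V_ov).
I_D = (11.4 − 0.356) / 4.23 = 2.61 mA.

I_D = 2.61 mA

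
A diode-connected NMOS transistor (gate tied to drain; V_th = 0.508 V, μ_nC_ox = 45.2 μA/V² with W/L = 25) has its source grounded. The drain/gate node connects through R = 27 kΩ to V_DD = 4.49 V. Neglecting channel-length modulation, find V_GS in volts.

V_GS = 0.987 V

With gate tied to drain, V_GS = V_DS ≥ V_GS − V_th, so the device is in saturation.
k_n = μ_nC_ox · (W/L) = 1.13 mA/V².
KCL at the drain: ½ k_n (V_GS − V_th)² = (V_DD − V_GS)/R.
Let x = V_GS − 0.508. Then 15.3 x² + x − 3.982 = 0, giving x = 0.479 V (positive root), so V_GS = 0.987 V.
I_D = (V_DD − V_GS)/R = (4.49 − 0.987) / 27 = 0.13 mA.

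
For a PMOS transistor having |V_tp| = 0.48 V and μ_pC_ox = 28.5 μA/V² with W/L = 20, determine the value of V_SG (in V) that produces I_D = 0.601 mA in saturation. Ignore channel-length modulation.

k_p = μ_pC_ox · (W/L) = 0.57 mA/V².
In saturation I_D = ½ k_p (V_SG − |V_tp|)², so V_SG − |V_tp| = √(2 I_D / k_p) = √(2 × 0.601 / 0.57) = 1.45 V.
V_SG = 0.48 + 1.45 = 1.93 V.

V_SG = 1.93 V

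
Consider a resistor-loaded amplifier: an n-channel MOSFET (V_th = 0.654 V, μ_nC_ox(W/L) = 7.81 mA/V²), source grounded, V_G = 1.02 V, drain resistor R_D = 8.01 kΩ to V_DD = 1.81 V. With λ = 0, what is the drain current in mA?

V_GS = V_G = 1.02 V, so V_ov = 1.02 − 0.654 = 0.366 V.
Assume saturation: I_D = ½ k_n V_ov² = 0.5 × 7.81 × 0.366² = 0.523 mA, giving V_DS = V_DD − I_D R_D = 1.81 − 0.523 × 8.01 = -2.38 V.
But -2.38 V < V_ov = 0.366 V, so the device is actually in triode.
In triode I_D = k_n[V_ov V_DS − ½ V_DS²] and I_D = (V_DD − V_DS)/R_D. Equating: 31.3 V_DS² − 23.9 V_DS + 1.81 = 0, giving V_DS = 0.0853 V (the root below V_ov).
I_D = (1.81 − 0.0853) / 8.01 = 0.215 mA.

I_D = 0.215 mA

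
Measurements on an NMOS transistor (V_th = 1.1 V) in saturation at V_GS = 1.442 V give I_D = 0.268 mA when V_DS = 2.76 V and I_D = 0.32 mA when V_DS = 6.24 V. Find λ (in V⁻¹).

λ = 0.0659 V⁻¹

With V_GS fixed, I_D ∝ (1 + λ V_DS) in saturation, so I_D2/I_D1 = (1 + λ V_DS2)/(1 + λ V_DS1).
0.32/0.268 = 1.194 = (1 + 6.24 λ)/(1 + 2.76 λ).
Solving: λ (I_D1 V_DS2 − I_D2 V_DS1) = I_D2 − I_D1, so λ = (0.32 − 0.268) / (0.268 × 6.24 − 0.32 × 2.76) = 0.052 / 0.789 = 0.0659 V⁻¹.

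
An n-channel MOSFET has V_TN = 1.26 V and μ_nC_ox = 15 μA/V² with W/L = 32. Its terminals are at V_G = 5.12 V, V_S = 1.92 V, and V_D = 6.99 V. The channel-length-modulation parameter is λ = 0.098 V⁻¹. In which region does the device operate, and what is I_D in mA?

Saturation; I_D = 1.35 mA

V_GS = V_G − V_S = 5.12 − 1.92 = 3.2 V; V_DS = V_D − V_S = 6.99 − 1.92 = 5.07 V.
k_n = μ_nC_ox · (W/L) = 0.48 mA/V².
V_ov = V_GS − V_TN = 3.2 − 1.26 = 1.94 V.
Since V_DS = 5.07 V ≥ V_ov = 1.94 V, the device is in saturation.
I_D = ½ k_n V_ov² (1 + λ V_DS) = 0.5 × 0.48 × 1.94² × (1 + 0.098 × 5.07) = 1.35 mA.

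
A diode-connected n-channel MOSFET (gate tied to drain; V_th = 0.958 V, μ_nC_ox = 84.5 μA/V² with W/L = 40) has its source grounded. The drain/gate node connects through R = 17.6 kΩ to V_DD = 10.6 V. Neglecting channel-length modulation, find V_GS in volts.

V_GS = 1.51 V

With gate tied to drain, V_GS = V_DS ≥ V_GS − V_th, so the device is in saturation.
k_n = μ_nC_ox · (W/L) = 3.38 mA/V².
KCL at the drain: ½ k_n (V_GS − V_th)² = (V_DD − V_GS)/R.
Let x = V_GS − 0.958. Then 29.7 x² + x − 9.642 = 0, giving x = 0.553 V (positive root), so V_GS = 1.51 V.
I_D = (V_DD − V_GS)/R = (10.6 − 1.51) / 17.6 = 0.516 mA.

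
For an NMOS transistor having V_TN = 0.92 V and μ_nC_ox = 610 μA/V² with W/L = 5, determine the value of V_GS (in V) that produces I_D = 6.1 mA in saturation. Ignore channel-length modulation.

k_n = μ_nC_ox · (W/L) = 3.05 mA/V².
In saturation I_D = ½ k_n (V_GS − V_TN)², so V_GS − V_TN = √(2 I_D / k_n) = √(2 × 6.1 / 3.05) = 2 V.
V_GS = 0.92 + 2 = 2.92 V.

V_GS = 2.92 V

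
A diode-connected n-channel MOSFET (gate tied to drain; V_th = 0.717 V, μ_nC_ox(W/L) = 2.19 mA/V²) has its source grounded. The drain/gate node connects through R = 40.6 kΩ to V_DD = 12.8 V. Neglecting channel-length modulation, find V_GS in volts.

V_GS = 1.23 V

With gate tied to drain, V_GS = V_DS ≥ V_GS − V_th, so the device is in saturation.
KCL at the drain: ½ k_n (V_GS − V_th)² = (V_DD − V_GS)/R.
Let x = V_GS − 0.717. Then 44.5 x² + x − 12.08 = 0, giving x = 0.51 V (positive root), so V_GS = 1.23 V.
I_D = (V_DD − V_GS)/R = (12.8 − 1.23) / 40.6 = 0.285 mA.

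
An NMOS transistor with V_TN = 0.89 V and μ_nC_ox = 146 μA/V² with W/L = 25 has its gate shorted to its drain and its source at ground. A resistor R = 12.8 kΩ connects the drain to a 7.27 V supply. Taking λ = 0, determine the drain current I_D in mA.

With gate tied to drain, V_GS = V_DS ≥ V_GS − V_TN, so the device is in saturation.
k_n = μ_nC_ox · (W/L) = 3.65 mA/V².
KCL at the drain: ½ k_n (V_GS − V_TN)² = (V_DD − V_GS)/R.
Let x = V_GS − 0.89. Then 23.4 x² + x − 6.38 = 0, giving x = 0.502 V (positive root), so V_GS = 1.39 V.
I_D = (V_DD − V_GS)/R = (7.27 − 1.39) / 12.8 = 0.459 mA.

I_D = 0.459 mA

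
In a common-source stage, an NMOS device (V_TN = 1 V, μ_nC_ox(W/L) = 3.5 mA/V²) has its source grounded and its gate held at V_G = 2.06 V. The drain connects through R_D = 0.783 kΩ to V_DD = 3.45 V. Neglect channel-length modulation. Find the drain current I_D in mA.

V_GS = V_G = 2.06 V, so V_ov = 2.06 − 1 = 1.06 V.
Assume saturation: I_D = ½ k_n V_ov² = 0.5 × 3.5 × 1.06² = 1.97 mA, giving V_DS = V_DD − I_D R_D = 3.45 − 1.97 × 0.783 = 1.91 V.
V_DS = 1.91 V ≥ V_ov = 1.06 V, confirming saturation.

I_D = 1.97 mA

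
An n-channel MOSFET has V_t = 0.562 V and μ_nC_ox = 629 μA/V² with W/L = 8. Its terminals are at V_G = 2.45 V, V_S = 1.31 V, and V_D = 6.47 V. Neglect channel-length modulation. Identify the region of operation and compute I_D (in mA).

Saturation; I_D = 0.841 mA

V_GS = V_G − V_S = 2.45 − 1.31 = 1.14 V; V_DS = V_D − V_S = 6.47 − 1.31 = 5.16 V.
k_n = μ_nC_ox · (W/L) = 5.032 mA/V².
V_ov = V_GS − V_t = 1.14 − 0.562 = 0.578 V.
Since V_DS = 5.16 V ≥ V_ov = 0.578 V, the device is in saturation.
I_D = ½ k_n V_ov² = 0.5 × 5.032 × 0.578² = 0.841 mA.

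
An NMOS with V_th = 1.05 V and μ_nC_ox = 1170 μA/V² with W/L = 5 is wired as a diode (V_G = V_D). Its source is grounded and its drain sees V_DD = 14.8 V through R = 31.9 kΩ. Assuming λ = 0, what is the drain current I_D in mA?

With gate tied to drain, V_GS = V_DS ≥ V_GS − V_th, so the device is in saturation.
k_n = μ_nC_ox · (W/L) = 5.85 mA/V².
KCL at the drain: ½ k_n (V_GS − V_th)² = (V_DD − V_GS)/R.
Let x = V_GS − 1.05. Then 93.3 x² + x − 13.75 = 0, giving x = 0.379 V (positive root), so V_GS = 1.43 V.
I_D = (V_DD − V_GS)/R = (14.8 − 1.43) / 31.9 = 0.419 mA.

I_D = 0.419 mA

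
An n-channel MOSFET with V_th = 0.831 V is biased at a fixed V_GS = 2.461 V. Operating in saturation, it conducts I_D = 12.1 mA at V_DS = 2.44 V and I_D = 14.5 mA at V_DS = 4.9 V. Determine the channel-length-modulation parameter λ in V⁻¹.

λ = 0.100 V⁻¹

With V_GS fixed, I_D ∝ (1 + λ V_DS) in saturation, so I_D2/I_D1 = (1 + λ V_DS2)/(1 + λ V_DS1).
14.5/12.1 = 1.198 = (1 + 4.9 λ)/(1 + 2.44 λ).
Solving: λ (I_D1 V_DS2 − I_D2 V_DS1) = I_D2 − I_D1, so λ = (14.5 − 12.1) / (12.1 × 4.9 − 14.5 × 2.44) = 2.4 / 23.9 = 0.1 V⁻¹.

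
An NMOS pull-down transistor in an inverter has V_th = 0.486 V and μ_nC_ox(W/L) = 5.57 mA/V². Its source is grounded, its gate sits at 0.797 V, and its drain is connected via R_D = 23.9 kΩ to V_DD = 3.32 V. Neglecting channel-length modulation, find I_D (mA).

I_D = 0.135 mA

V_GS = V_G = 0.797 V, so V_ov = 0.797 − 0.486 = 0.311 V.
Assume saturation: I_D = ½ k_n V_ov² = 0.5 × 5.57 × 0.311² = 0.269 mA, giving V_DS = V_DD − I_D R_D = 3.32 − 0.269 × 23.9 = -3.12 V.
But -3.12 V < V_ov = 0.311 V, so the device is actually in triode.
In triode I_D = k_n[V_ov V_DS − ½ V_DS²] and I_D = (V_DD − V_DS)/R_D. Equating: 66.6 V_DS² − 42.4 V_DS + 3.32 = 0, giving V_DS = 0.0914 V (the root below V_ov).
I_D = (3.32 − 0.0914) / 23.9 = 0.135 mA.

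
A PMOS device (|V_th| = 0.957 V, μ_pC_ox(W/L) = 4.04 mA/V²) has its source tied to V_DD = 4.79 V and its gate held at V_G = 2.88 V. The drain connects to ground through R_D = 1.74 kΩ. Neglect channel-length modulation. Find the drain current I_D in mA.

V_SG = V_DD − V_G = 4.79 − 2.88 = 1.91 V, so V_ov = 1.91 − 0.957 = 0.953 V.
Assume saturation: I_D = ½ k_p V_ov² = 0.5 × 4.04 × 0.953² = 1.83 mA, giving V_SD = V_DD − I_D R_D = 4.79 − 1.83 × 1.74 = 1.6 V.
V_SD = 1.6 V ≥ V_ov = 0.953 V, confirming saturation.

I_D = 1.83 mA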